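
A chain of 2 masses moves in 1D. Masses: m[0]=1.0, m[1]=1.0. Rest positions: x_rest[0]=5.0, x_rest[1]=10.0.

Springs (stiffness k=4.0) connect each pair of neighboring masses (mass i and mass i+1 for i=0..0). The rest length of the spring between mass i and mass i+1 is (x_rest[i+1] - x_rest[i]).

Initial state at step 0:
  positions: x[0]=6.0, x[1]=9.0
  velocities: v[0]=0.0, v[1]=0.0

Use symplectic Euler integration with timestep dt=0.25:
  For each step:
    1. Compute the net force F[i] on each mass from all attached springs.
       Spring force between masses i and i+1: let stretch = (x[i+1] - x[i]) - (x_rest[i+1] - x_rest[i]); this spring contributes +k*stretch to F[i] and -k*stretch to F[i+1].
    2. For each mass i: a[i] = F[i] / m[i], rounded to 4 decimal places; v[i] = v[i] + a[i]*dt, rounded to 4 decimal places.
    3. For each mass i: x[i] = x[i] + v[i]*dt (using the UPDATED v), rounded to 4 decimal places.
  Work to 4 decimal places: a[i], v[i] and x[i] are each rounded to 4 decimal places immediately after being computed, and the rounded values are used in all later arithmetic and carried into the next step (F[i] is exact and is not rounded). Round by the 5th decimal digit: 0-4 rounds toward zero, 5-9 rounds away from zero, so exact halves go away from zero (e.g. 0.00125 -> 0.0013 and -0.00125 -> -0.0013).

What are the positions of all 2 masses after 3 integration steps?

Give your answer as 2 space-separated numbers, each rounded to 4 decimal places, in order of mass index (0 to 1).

Step 0: x=[6.0000 9.0000] v=[0.0000 0.0000]
Step 1: x=[5.5000 9.5000] v=[-2.0000 2.0000]
Step 2: x=[4.7500 10.2500] v=[-3.0000 3.0000]
Step 3: x=[4.1250 10.8750] v=[-2.5000 2.5000]

Answer: 4.1250 10.8750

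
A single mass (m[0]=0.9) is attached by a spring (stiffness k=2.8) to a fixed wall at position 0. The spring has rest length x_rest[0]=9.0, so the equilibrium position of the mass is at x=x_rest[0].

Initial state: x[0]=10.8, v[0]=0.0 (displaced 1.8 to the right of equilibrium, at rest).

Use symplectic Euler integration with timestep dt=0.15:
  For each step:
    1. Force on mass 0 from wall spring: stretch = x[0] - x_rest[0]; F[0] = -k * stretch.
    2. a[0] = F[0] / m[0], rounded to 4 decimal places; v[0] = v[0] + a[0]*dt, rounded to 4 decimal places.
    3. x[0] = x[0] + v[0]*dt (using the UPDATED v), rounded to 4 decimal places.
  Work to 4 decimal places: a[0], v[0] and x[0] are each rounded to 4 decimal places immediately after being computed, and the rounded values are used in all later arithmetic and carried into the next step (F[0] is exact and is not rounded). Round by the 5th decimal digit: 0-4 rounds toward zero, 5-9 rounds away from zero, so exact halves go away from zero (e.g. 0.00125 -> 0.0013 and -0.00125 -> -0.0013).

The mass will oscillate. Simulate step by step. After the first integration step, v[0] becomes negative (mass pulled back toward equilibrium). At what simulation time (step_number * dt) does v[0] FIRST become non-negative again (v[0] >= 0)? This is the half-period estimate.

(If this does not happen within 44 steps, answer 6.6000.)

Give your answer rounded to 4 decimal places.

Answer: 1.8000

Derivation:
Step 0: x=[10.8000] v=[0.0000]
Step 1: x=[10.6740] v=[-0.8400]
Step 2: x=[10.4308] v=[-1.6212]
Step 3: x=[10.0875] v=[-2.2889]
Step 4: x=[9.6680] v=[-2.7964]
Step 5: x=[9.2018] v=[-3.1081]
Step 6: x=[8.7215] v=[-3.2023]
Step 7: x=[8.2607] v=[-3.0723]
Step 8: x=[7.8516] v=[-2.7273]
Step 9: x=[7.5229] v=[-2.1914]
Step 10: x=[7.2976] v=[-1.5021]
Step 11: x=[7.1915] v=[-0.7076]
Step 12: x=[7.2120] v=[0.1364]
First v>=0 after going negative at step 12, time=1.8000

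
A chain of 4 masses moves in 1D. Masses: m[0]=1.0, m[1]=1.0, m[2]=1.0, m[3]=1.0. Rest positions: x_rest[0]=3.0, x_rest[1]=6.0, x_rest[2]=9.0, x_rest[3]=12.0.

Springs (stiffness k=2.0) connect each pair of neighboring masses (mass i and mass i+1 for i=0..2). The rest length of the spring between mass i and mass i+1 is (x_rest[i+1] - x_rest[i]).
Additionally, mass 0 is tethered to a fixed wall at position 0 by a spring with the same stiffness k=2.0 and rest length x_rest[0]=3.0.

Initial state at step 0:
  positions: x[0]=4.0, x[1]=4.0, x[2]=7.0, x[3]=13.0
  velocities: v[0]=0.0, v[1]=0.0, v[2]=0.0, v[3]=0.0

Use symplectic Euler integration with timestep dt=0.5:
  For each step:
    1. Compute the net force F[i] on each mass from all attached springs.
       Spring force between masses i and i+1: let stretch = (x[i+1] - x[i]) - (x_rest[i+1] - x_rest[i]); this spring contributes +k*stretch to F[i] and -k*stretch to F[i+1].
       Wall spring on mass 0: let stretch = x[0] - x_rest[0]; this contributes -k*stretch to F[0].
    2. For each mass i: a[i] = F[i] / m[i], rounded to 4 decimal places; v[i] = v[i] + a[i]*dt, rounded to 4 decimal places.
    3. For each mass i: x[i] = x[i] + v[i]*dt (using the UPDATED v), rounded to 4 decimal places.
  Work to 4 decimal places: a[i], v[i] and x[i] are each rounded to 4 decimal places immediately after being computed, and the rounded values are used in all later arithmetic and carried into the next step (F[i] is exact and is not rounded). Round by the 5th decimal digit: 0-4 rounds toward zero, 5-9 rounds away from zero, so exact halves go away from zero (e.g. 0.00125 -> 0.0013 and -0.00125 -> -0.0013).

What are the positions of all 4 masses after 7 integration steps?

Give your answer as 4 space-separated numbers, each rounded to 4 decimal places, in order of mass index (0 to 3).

Step 0: x=[4.0000 4.0000 7.0000 13.0000] v=[0.0000 0.0000 0.0000 0.0000]
Step 1: x=[2.0000 5.5000 8.5000 11.5000] v=[-4.0000 3.0000 3.0000 -3.0000]
Step 2: x=[0.7500 6.7500 10.0000 10.0000] v=[-2.5000 2.5000 3.0000 -3.0000]
Step 3: x=[2.1250 6.6250 9.8750 10.0000] v=[2.7500 -0.2500 -0.2500 0.0000]
Step 4: x=[4.6875 5.8750 8.1875 11.4375] v=[5.1250 -1.5000 -3.3750 2.8750]
Step 5: x=[5.5000 5.6875 6.9688 12.7500] v=[1.6250 -0.3750 -2.4375 2.6250]
Step 6: x=[3.6563 6.0469 8.0000 12.6719] v=[-3.6875 0.7188 2.0624 -0.1562]
Step 7: x=[1.1797 6.1876 10.3906 11.7579] v=[-4.9532 0.2813 4.7812 -1.8281]

Answer: 1.1797 6.1876 10.3906 11.7579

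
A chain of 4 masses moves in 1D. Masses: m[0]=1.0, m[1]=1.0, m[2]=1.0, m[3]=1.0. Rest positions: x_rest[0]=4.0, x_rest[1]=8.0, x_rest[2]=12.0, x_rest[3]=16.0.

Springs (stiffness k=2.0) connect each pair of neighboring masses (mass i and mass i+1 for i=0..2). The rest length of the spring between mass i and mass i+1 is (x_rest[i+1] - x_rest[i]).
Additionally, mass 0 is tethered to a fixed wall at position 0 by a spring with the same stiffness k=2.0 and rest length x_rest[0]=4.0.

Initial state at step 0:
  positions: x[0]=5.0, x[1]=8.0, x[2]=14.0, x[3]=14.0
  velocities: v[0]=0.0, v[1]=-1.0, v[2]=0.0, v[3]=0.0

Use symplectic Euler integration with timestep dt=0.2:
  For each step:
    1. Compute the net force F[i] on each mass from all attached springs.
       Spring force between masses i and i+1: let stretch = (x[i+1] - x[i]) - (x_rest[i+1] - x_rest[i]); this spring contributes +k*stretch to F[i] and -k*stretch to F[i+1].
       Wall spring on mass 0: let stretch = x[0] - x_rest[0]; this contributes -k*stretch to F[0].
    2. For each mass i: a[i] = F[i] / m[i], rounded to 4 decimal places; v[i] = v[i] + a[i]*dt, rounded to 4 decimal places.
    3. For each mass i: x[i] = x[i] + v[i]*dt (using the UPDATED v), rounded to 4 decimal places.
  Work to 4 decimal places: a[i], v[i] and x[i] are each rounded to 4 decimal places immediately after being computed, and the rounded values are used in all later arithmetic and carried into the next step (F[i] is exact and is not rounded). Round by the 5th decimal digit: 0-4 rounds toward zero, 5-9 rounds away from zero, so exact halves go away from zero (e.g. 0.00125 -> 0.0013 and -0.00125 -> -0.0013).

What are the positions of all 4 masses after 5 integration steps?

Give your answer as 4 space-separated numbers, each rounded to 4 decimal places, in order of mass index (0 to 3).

Answer: 3.5823 8.6620 10.0169 16.9203

Derivation:
Step 0: x=[5.0000 8.0000 14.0000 14.0000] v=[0.0000 -1.0000 0.0000 0.0000]
Step 1: x=[4.8400 8.0400 13.5200 14.3200] v=[-0.8000 0.2000 -2.4000 1.6000]
Step 2: x=[4.5488 8.2624 12.6656 14.8960] v=[-1.4560 1.1120 -4.2720 2.8800]
Step 3: x=[4.1908 8.5400 11.6374 15.6136] v=[-1.7901 1.3878 -5.1411 3.5878]
Step 4: x=[3.8455 8.7174 10.6795 16.3331] v=[-1.7267 0.8871 -4.7896 3.5973]
Step 5: x=[3.5823 8.6620 10.0169 16.9203] v=[-1.3161 -0.2768 -3.3130 2.9359]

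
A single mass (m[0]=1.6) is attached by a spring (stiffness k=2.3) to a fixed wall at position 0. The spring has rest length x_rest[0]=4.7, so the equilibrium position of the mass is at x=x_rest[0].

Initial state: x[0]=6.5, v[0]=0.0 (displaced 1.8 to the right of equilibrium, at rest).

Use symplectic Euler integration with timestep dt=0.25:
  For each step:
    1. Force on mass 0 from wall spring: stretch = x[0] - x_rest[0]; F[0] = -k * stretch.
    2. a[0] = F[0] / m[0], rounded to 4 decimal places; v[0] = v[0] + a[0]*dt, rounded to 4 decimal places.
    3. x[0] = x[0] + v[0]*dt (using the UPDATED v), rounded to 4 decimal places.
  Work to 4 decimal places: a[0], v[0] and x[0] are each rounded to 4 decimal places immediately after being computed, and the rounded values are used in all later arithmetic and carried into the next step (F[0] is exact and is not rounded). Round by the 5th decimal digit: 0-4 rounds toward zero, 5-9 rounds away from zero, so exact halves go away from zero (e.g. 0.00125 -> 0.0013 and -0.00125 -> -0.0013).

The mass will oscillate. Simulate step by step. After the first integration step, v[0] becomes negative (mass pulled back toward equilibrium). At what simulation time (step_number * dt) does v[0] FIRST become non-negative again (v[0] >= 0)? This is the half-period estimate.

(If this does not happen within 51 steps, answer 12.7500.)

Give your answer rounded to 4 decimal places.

Answer: 2.7500

Derivation:
Step 0: x=[6.5000] v=[0.0000]
Step 1: x=[6.3383] v=[-0.6469]
Step 2: x=[6.0294] v=[-1.2357]
Step 3: x=[5.6010] v=[-1.7135]
Step 4: x=[5.0917] v=[-2.0373]
Step 5: x=[4.5472] v=[-2.1781]
Step 6: x=[4.0164] v=[-2.1232]
Step 7: x=[3.5470] v=[-1.8775]
Step 8: x=[3.1812] v=[-1.4632]
Step 9: x=[2.9519] v=[-0.9174]
Step 10: x=[2.8796] v=[-0.2892]
Step 11: x=[2.9709] v=[0.3650]
First v>=0 after going negative at step 11, time=2.7500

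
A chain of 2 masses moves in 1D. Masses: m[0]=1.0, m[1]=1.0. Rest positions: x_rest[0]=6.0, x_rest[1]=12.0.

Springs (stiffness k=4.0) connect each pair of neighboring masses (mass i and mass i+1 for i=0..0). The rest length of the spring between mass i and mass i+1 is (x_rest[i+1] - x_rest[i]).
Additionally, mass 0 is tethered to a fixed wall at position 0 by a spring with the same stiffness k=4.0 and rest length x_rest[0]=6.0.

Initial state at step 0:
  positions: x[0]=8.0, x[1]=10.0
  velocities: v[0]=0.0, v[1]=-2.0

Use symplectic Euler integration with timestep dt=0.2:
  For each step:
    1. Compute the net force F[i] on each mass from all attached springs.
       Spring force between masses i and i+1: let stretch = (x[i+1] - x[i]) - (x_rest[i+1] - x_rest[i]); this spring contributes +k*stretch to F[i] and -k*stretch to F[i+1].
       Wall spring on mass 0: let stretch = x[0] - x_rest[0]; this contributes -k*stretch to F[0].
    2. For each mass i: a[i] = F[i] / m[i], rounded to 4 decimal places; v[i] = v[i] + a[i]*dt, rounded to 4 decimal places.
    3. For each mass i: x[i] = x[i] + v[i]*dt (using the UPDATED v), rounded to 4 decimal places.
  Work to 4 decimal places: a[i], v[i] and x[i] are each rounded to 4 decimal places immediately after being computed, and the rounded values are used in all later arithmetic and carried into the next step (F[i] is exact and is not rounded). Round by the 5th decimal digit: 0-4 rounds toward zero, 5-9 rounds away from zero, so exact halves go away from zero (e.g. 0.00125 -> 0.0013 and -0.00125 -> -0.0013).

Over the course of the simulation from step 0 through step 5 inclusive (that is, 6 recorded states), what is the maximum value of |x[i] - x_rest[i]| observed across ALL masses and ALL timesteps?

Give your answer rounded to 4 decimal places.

Answer: 3.0569

Derivation:
Step 0: x=[8.0000 10.0000] v=[0.0000 -2.0000]
Step 1: x=[7.0400 10.2400] v=[-4.8000 1.2000]
Step 2: x=[5.4656 10.9280] v=[-7.8720 3.4400]
Step 3: x=[3.8907 11.7020] v=[-7.8746 3.8701]
Step 4: x=[2.9431 12.1862] v=[-4.7381 2.4211]
Step 5: x=[3.0035 12.1515] v=[0.3019 -0.1734]
Max displacement = 3.0569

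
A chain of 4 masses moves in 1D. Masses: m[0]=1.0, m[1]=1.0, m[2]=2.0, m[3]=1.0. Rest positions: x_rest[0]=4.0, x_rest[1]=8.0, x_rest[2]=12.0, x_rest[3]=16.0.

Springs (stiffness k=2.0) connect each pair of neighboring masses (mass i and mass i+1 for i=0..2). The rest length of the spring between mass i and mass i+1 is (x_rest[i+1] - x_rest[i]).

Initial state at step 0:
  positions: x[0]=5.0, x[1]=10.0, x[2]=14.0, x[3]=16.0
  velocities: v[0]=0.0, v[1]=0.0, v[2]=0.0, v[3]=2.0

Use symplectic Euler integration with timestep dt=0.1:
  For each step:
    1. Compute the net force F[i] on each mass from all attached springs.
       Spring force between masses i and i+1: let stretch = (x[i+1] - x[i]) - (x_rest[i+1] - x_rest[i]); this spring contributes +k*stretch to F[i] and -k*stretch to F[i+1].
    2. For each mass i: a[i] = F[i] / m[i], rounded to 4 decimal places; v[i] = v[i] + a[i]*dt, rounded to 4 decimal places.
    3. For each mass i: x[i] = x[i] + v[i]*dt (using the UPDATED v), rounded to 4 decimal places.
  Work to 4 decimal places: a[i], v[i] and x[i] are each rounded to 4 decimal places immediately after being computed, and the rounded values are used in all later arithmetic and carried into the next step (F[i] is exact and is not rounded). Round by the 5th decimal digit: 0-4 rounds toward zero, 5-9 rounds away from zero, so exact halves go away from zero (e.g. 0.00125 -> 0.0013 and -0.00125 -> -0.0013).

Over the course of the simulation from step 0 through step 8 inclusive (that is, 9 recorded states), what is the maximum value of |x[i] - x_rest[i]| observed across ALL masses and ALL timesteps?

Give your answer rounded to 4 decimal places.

Answer: 2.4971

Derivation:
Step 0: x=[5.0000 10.0000 14.0000 16.0000] v=[0.0000 0.0000 0.0000 2.0000]
Step 1: x=[5.0200 9.9800 13.9800 16.2400] v=[0.2000 -0.2000 -0.2000 2.4000]
Step 2: x=[5.0592 9.9408 13.9426 16.5148] v=[0.3920 -0.3920 -0.3740 2.7480]
Step 3: x=[5.1160 9.8840 13.8909 16.8182] v=[0.5683 -0.5680 -0.5170 3.0336]
Step 4: x=[5.1882 9.8120 13.8284 17.1430] v=[0.7219 -0.7202 -0.6250 3.2481]
Step 5: x=[5.2729 9.7278 13.7589 17.4815] v=[0.8467 -0.8417 -0.6952 3.3852]
Step 6: x=[5.3667 9.6352 13.6863 17.8256] v=[0.9377 -0.9265 -0.7261 3.4407]
Step 7: x=[5.4658 9.5382 13.6146 18.1669] v=[0.9914 -0.9700 -0.7173 3.4128]
Step 8: x=[5.5664 9.4413 13.5476 18.4971] v=[1.0059 -0.9692 -0.6697 3.3023]
Max displacement = 2.4971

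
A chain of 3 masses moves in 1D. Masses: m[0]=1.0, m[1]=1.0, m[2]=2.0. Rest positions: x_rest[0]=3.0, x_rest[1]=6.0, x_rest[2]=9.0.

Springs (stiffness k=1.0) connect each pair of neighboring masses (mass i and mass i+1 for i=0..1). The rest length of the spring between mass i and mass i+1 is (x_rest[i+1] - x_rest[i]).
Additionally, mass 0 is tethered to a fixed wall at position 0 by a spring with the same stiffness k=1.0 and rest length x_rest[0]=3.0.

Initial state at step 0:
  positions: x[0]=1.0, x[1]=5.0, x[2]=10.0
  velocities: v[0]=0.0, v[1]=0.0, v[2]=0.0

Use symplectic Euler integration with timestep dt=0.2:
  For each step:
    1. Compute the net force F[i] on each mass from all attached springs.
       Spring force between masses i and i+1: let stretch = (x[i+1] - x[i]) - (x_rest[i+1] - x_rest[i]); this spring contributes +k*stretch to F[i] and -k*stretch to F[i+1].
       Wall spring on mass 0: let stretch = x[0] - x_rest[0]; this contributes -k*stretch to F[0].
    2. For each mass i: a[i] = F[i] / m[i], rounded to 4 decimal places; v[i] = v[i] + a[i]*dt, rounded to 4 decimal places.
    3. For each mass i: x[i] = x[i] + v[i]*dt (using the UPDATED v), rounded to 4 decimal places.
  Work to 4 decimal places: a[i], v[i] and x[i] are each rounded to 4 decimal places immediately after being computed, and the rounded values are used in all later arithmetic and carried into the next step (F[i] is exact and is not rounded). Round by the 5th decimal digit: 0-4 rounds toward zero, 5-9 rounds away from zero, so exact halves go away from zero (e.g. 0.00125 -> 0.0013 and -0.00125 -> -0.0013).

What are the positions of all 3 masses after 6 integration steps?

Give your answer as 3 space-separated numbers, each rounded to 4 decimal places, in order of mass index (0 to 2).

Step 0: x=[1.0000 5.0000 10.0000] v=[0.0000 0.0000 0.0000]
Step 1: x=[1.1200 5.0400 9.9600] v=[0.6000 0.2000 -0.2000]
Step 2: x=[1.3520 5.1200 9.8816] v=[1.1600 0.4000 -0.3920]
Step 3: x=[1.6806 5.2397 9.7680] v=[1.6432 0.5987 -0.5682]
Step 4: x=[2.0844 5.3982 9.6238] v=[2.0189 0.7925 -0.7210]
Step 5: x=[2.5374 5.5932 9.4551] v=[2.2648 0.9749 -0.8436]
Step 6: x=[3.0111 5.8204 9.2691] v=[2.3685 1.1361 -0.9298]

Answer: 3.0111 5.8204 9.2691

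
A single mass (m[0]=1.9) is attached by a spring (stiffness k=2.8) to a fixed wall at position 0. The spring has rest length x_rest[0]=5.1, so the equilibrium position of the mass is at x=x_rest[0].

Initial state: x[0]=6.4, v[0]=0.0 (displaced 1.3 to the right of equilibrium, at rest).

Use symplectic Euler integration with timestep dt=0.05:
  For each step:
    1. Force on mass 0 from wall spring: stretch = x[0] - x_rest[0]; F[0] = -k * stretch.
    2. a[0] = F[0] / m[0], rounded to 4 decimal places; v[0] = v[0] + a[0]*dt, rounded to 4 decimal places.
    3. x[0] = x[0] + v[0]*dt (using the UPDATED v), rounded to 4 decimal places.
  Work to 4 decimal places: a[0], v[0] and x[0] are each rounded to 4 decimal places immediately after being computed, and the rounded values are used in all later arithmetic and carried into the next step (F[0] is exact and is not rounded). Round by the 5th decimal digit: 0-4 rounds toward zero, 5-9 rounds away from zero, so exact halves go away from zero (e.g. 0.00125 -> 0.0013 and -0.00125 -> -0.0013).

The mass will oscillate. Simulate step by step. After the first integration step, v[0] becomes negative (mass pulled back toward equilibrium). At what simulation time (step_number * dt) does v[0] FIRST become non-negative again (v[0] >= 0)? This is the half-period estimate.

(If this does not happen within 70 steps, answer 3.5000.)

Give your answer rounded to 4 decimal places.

Step 0: x=[6.4000] v=[0.0000]
Step 1: x=[6.3952] v=[-0.0958]
Step 2: x=[6.3856] v=[-0.1912]
Step 3: x=[6.3713] v=[-0.2859]
Step 4: x=[6.3523] v=[-0.3796]
Step 5: x=[6.3287] v=[-0.4719]
Step 6: x=[6.3006] v=[-0.5624]
Step 7: x=[6.2681] v=[-0.6509]
Step 8: x=[6.2313] v=[-0.7370]
Step 9: x=[6.1903] v=[-0.8204]
Step 10: x=[6.1453] v=[-0.9007]
Step 11: x=[6.0964] v=[-0.9777]
Step 12: x=[6.0438] v=[-1.0511]
Step 13: x=[5.9878] v=[-1.1206]
Step 14: x=[5.9285] v=[-1.1860]
Step 15: x=[5.8662] v=[-1.2470]
Step 16: x=[5.8010] v=[-1.3035]
Step 17: x=[5.7332] v=[-1.3552]
Step 18: x=[5.6631] v=[-1.4019]
Step 19: x=[5.5909] v=[-1.4434]
Step 20: x=[5.5169] v=[-1.4796]
Step 21: x=[5.4414] v=[-1.5103]
Step 22: x=[5.3646] v=[-1.5355]
Step 23: x=[5.2869] v=[-1.5550]
Step 24: x=[5.2085] v=[-1.5688]
Step 25: x=[5.1297] v=[-1.5768]
Step 26: x=[5.0508] v=[-1.5790]
Step 27: x=[4.9720] v=[-1.5754]
Step 28: x=[4.8937] v=[-1.5660]
Step 29: x=[4.8162] v=[-1.5508]
Step 30: x=[4.7397] v=[-1.5299]
Step 31: x=[4.6645] v=[-1.5034]
Step 32: x=[4.5909] v=[-1.4713]
Step 33: x=[4.5192] v=[-1.4338]
Step 34: x=[4.4497] v=[-1.3910]
Step 35: x=[4.3825] v=[-1.3431]
Step 36: x=[4.3180] v=[-1.2902]
Step 37: x=[4.2564] v=[-1.2326]
Step 38: x=[4.1979] v=[-1.1704]
Step 39: x=[4.1427] v=[-1.1039]
Step 40: x=[4.0910] v=[-1.0334]
Step 41: x=[4.0430] v=[-0.9591]
Step 42: x=[3.9989] v=[-0.8812]
Step 43: x=[3.9589] v=[-0.8001]
Step 44: x=[3.9231] v=[-0.7160]
Step 45: x=[3.8916] v=[-0.6293]
Step 46: x=[3.8646] v=[-0.5403]
Step 47: x=[3.8421] v=[-0.4493]
Step 48: x=[3.8243] v=[-0.3566]
Step 49: x=[3.8112] v=[-0.2626]
Step 50: x=[3.8028] v=[-0.1676]
Step 51: x=[3.7992] v=[-0.0720]
Step 52: x=[3.8004] v=[0.0239]
First v>=0 after going negative at step 52, time=2.6000

Answer: 2.6000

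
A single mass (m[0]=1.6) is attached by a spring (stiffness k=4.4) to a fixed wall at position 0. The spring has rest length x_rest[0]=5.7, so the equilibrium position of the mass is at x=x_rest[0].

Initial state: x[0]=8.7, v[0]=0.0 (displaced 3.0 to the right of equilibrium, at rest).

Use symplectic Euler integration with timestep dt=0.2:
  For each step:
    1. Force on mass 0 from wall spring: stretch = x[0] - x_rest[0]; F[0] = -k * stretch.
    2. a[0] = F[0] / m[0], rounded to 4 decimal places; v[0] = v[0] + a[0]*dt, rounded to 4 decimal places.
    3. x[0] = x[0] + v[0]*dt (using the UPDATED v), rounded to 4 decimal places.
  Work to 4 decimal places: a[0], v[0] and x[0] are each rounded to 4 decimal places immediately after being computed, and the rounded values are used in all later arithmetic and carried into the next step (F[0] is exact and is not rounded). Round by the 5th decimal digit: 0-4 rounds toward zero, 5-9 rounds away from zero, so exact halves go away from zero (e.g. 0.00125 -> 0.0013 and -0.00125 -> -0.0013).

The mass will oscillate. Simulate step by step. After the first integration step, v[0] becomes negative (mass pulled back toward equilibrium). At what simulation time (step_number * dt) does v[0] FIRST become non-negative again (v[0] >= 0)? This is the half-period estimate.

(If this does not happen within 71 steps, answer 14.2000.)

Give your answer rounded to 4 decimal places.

Step 0: x=[8.7000] v=[0.0000]
Step 1: x=[8.3700] v=[-1.6500]
Step 2: x=[7.7463] v=[-3.1185]
Step 3: x=[6.8975] v=[-4.2440]
Step 4: x=[5.9170] v=[-4.9026]
Step 5: x=[4.9126] v=[-5.0220]
Step 6: x=[3.9948] v=[-4.5889]
Step 7: x=[3.2646] v=[-3.6510]
Step 8: x=[2.8023] v=[-2.3115]
Step 9: x=[2.6587] v=[-0.7178]
Step 10: x=[2.8497] v=[0.9549]
First v>=0 after going negative at step 10, time=2.0000

Answer: 2.0000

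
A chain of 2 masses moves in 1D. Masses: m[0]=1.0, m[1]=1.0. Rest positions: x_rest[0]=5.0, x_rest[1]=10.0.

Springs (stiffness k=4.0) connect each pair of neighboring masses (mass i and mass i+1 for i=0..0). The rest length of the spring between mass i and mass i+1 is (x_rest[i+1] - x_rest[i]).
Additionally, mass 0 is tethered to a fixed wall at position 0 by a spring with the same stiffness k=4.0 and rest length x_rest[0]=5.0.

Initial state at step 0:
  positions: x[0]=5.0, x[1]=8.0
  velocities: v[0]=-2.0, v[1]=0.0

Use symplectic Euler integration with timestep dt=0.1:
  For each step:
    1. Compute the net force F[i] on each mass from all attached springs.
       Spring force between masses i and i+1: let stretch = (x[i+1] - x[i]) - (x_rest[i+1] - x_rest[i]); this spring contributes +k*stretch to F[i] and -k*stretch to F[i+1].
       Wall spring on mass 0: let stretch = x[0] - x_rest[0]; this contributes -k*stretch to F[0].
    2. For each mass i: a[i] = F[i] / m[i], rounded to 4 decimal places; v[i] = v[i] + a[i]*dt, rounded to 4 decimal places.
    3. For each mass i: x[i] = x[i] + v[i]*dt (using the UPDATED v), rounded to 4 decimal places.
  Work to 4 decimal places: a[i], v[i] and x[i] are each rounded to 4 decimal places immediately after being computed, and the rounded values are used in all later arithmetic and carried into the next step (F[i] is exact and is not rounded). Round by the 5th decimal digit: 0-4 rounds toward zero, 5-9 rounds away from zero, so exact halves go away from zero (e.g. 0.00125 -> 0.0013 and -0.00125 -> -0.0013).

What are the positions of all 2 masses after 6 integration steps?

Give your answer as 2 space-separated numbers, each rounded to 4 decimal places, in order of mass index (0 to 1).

Step 0: x=[5.0000 8.0000] v=[-2.0000 0.0000]
Step 1: x=[4.7200 8.0800] v=[-2.8000 0.8000]
Step 2: x=[4.3856 8.2256] v=[-3.3440 1.4560]
Step 3: x=[4.0294 8.4176] v=[-3.5622 1.9200]
Step 4: x=[3.6875 8.6341] v=[-3.4187 2.1647]
Step 5: x=[3.3960 8.8527] v=[-2.9151 2.1861]
Step 6: x=[3.1869 9.0530] v=[-2.0908 2.0034]

Answer: 3.1869 9.0530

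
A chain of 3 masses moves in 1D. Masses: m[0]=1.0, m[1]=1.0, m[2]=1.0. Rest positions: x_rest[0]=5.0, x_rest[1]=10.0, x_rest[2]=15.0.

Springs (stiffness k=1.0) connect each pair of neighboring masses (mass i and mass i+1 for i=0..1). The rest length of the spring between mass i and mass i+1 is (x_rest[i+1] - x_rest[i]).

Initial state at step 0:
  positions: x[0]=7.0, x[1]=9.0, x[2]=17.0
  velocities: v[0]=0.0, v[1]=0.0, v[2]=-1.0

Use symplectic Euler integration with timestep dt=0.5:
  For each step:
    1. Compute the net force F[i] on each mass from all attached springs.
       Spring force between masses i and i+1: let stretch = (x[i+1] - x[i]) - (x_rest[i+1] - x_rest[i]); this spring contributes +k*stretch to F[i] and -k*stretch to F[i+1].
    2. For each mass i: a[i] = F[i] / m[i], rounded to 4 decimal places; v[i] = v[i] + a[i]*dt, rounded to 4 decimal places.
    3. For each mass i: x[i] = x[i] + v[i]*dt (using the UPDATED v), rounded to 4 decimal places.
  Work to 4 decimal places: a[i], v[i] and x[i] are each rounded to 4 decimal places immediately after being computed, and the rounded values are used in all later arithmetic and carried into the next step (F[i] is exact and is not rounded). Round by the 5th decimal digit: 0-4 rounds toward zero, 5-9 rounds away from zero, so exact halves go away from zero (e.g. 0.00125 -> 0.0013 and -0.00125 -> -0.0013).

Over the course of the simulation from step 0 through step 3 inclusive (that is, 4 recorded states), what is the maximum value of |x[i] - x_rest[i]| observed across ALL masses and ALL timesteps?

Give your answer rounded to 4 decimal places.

Answer: 2.8125

Derivation:
Step 0: x=[7.0000 9.0000 17.0000] v=[0.0000 0.0000 -1.0000]
Step 1: x=[6.2500 10.5000 15.7500] v=[-1.5000 3.0000 -2.5000]
Step 2: x=[5.3125 12.2500 14.4375] v=[-1.8750 3.5000 -2.6250]
Step 3: x=[4.8594 12.8125 13.8281] v=[-0.9063 1.1250 -1.2188]
Max displacement = 2.8125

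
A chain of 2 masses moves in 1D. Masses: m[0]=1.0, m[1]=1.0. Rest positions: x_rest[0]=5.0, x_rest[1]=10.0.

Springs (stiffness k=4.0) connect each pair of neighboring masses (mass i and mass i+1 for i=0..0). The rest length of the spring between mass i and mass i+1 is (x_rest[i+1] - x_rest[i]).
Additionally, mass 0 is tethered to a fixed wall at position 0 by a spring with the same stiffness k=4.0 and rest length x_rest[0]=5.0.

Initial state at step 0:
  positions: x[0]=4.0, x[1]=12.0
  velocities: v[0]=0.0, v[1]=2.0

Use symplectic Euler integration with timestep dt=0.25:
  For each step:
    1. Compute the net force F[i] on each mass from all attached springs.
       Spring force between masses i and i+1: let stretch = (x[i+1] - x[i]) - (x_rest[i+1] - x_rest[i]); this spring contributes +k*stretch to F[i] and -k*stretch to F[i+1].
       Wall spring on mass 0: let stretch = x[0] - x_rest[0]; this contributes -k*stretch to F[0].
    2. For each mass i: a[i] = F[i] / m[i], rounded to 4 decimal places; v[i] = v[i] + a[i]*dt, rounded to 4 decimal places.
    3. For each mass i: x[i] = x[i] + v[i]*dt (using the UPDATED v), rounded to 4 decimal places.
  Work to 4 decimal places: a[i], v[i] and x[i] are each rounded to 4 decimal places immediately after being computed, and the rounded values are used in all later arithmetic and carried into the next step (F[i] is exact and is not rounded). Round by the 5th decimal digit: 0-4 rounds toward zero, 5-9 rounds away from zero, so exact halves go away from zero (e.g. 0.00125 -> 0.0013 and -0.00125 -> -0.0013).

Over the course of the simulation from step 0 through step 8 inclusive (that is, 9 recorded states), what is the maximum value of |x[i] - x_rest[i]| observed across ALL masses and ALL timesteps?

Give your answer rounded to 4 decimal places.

Step 0: x=[4.0000 12.0000] v=[0.0000 2.0000]
Step 1: x=[5.0000 11.7500] v=[4.0000 -1.0000]
Step 2: x=[6.4375 11.0625] v=[5.7500 -2.7500]
Step 3: x=[7.4219 10.4688] v=[3.9375 -2.3750]
Step 4: x=[7.3125 10.3633] v=[-0.4375 -0.4219]
Step 5: x=[6.1377 10.7451] v=[-4.6992 1.5273]
Step 6: x=[4.5803 11.2251] v=[-6.2295 1.9199]
Step 7: x=[3.5391 11.2939] v=[-4.1650 0.2751]
Step 8: x=[3.5518 10.6740] v=[0.0507 -2.4797]
Max displacement = 2.4219

Answer: 2.4219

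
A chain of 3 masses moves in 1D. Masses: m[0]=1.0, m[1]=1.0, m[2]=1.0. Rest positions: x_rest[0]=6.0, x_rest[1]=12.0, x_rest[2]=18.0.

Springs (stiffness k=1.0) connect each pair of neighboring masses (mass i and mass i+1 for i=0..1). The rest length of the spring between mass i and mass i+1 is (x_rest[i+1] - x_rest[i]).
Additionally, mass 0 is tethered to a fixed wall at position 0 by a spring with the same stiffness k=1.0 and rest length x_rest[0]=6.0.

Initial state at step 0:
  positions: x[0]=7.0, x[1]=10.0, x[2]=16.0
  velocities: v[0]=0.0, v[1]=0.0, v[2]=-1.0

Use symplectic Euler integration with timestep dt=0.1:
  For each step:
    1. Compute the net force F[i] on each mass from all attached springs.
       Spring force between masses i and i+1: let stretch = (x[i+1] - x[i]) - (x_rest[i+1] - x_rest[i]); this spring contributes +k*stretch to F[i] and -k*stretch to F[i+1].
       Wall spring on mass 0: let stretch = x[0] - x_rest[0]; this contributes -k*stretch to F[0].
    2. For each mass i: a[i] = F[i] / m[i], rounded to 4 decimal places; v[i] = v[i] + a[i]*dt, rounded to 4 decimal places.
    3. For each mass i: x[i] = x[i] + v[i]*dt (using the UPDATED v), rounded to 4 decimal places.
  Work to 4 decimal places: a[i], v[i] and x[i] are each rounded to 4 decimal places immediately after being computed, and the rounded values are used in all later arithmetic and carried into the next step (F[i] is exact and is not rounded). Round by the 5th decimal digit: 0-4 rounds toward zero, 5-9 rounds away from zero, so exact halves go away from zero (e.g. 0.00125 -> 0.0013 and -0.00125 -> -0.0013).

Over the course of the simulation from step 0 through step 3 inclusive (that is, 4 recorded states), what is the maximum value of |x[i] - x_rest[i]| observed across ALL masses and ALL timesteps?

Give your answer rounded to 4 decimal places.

Step 0: x=[7.0000 10.0000 16.0000] v=[0.0000 0.0000 -1.0000]
Step 1: x=[6.9600 10.0300 15.9000] v=[-0.4000 0.3000 -1.0000]
Step 2: x=[6.8811 10.0880 15.8013] v=[-0.7890 0.5800 -0.9870]
Step 3: x=[6.7655 10.1711 15.7055] v=[-1.1564 0.8306 -0.9583]
Max displacement = 2.2945

Answer: 2.2945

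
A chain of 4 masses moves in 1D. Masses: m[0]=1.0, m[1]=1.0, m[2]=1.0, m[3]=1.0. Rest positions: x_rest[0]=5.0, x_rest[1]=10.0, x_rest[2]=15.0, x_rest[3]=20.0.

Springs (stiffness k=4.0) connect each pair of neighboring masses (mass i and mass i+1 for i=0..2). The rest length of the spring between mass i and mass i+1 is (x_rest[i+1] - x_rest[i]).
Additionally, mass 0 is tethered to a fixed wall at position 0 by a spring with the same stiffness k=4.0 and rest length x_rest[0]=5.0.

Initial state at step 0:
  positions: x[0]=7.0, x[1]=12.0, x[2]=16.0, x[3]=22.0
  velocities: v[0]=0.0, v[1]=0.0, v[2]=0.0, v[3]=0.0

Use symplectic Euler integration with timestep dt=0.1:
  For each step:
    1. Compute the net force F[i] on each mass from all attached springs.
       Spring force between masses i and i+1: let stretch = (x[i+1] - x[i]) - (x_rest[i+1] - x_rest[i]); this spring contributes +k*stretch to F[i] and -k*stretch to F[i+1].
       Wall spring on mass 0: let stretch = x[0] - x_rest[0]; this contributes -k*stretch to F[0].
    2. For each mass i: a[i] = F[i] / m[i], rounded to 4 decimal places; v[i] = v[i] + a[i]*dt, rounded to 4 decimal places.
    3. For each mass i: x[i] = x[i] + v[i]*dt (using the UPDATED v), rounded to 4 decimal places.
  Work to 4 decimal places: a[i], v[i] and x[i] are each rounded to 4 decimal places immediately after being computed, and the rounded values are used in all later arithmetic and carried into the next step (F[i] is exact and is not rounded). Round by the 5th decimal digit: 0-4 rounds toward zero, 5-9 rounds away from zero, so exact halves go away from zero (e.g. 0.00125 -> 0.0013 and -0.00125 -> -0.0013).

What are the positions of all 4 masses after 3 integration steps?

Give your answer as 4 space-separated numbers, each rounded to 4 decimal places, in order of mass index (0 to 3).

Step 0: x=[7.0000 12.0000 16.0000 22.0000] v=[0.0000 0.0000 0.0000 0.0000]
Step 1: x=[6.9200 11.9600 16.0800 21.9600] v=[-0.8000 -0.4000 0.8000 -0.4000]
Step 2: x=[6.7648 11.8832 16.2304 21.8848] v=[-1.5520 -0.7680 1.5040 -0.7520]
Step 3: x=[6.5437 11.7756 16.4331 21.7834] v=[-2.2106 -1.0765 2.0269 -1.0138]

Answer: 6.5437 11.7756 16.4331 21.7834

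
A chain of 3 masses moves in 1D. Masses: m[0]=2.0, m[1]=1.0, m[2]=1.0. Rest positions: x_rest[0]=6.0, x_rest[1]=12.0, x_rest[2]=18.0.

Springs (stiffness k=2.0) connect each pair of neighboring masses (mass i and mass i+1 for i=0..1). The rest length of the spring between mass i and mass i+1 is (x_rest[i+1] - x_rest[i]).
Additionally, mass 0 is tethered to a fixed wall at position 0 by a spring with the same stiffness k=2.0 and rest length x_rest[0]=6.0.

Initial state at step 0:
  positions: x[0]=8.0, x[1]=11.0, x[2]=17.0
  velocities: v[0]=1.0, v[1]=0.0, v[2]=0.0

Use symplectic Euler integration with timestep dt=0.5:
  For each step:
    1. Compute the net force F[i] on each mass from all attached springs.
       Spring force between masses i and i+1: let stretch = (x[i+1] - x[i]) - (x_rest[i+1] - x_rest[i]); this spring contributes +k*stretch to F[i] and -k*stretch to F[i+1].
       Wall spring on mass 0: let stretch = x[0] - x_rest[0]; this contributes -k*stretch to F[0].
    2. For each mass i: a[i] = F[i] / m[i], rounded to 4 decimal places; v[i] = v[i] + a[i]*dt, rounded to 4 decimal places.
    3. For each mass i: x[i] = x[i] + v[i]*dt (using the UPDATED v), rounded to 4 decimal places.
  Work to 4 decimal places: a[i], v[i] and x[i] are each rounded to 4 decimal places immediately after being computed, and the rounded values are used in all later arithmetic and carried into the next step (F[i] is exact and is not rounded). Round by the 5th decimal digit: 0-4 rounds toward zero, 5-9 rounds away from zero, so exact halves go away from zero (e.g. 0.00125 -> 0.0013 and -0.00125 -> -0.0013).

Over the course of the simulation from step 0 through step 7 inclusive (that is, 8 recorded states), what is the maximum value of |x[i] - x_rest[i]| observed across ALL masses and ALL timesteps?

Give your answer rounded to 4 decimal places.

Answer: 2.9063

Derivation:
Step 0: x=[8.0000 11.0000 17.0000] v=[1.0000 0.0000 0.0000]
Step 1: x=[7.2500 12.5000 17.0000] v=[-1.5000 3.0000 0.0000]
Step 2: x=[6.0000 13.6250 17.7500] v=[-2.5000 2.2500 1.5000]
Step 3: x=[5.1563 13.0000 19.4375] v=[-1.6875 -1.2500 3.3750]
Step 4: x=[4.9844 11.6719 20.9063] v=[-0.3438 -2.6562 2.9375]
Step 5: x=[5.2383 11.6173 20.7579] v=[0.5078 -0.1093 -0.2969]
Step 6: x=[5.7774 12.9435 19.0392] v=[1.0782 2.6523 -3.4375]
Step 7: x=[6.6637 13.7345 17.2726] v=[1.7726 1.5819 -3.5332]
Max displacement = 2.9063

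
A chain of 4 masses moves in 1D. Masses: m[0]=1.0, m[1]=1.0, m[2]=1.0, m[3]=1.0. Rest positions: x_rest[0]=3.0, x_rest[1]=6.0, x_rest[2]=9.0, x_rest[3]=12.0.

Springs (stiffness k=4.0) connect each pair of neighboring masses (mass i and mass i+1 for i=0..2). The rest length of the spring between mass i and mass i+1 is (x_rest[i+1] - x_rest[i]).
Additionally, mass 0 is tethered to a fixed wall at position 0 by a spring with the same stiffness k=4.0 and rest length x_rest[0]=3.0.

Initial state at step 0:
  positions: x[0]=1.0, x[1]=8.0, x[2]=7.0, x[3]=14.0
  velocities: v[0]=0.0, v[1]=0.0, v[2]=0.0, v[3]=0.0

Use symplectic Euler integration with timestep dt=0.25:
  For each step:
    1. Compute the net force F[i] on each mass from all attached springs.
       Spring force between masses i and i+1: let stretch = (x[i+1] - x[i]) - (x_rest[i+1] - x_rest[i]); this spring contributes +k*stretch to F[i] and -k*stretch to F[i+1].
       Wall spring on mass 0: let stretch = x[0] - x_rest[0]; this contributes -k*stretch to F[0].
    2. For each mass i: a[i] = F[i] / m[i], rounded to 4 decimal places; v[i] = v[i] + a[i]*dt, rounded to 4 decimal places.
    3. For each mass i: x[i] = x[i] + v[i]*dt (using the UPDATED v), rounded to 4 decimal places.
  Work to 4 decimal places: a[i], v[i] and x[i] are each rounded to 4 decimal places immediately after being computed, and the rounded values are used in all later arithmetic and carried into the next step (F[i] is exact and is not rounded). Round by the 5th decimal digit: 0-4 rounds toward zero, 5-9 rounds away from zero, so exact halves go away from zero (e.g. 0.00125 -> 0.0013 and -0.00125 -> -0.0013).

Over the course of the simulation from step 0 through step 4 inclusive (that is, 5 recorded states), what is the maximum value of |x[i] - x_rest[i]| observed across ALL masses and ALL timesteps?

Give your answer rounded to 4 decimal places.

Answer: 2.7813

Derivation:
Step 0: x=[1.0000 8.0000 7.0000 14.0000] v=[0.0000 0.0000 0.0000 0.0000]
Step 1: x=[2.5000 6.0000 9.0000 13.0000] v=[6.0000 -8.0000 8.0000 -4.0000]
Step 2: x=[4.2500 3.8750 11.2500 11.7500] v=[7.0000 -8.5000 9.0000 -5.0000]
Step 3: x=[4.8438 3.6875 11.7813 11.1250] v=[2.3750 -0.7500 2.1250 -2.5000]
Step 4: x=[3.9375 5.8125 10.1250 11.4141] v=[-3.6251 8.5001 -6.6251 1.1563]
Max displacement = 2.7813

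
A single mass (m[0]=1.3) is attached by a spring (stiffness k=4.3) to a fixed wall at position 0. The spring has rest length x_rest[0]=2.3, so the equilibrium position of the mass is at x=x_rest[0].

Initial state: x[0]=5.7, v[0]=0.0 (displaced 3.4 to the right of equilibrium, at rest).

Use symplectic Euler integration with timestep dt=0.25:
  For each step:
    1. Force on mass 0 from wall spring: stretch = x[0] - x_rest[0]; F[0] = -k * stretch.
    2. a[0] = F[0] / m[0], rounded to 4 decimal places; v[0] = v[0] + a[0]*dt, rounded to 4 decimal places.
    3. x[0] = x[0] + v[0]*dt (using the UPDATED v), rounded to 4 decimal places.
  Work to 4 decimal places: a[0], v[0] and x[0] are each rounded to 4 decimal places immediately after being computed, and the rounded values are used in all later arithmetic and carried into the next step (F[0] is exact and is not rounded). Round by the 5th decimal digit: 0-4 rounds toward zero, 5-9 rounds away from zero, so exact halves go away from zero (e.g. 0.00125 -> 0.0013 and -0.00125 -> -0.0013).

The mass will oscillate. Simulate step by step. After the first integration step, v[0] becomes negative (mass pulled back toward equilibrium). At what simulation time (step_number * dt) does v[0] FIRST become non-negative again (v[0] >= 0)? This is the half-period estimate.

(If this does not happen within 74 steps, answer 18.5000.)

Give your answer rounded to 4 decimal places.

Answer: 1.7500

Derivation:
Step 0: x=[5.7000] v=[0.0000]
Step 1: x=[4.9971] v=[-2.8116]
Step 2: x=[3.7366] v=[-5.0419]
Step 3: x=[2.1791] v=[-6.2299]
Step 4: x=[0.6466] v=[-6.1299]
Step 5: x=[-0.5441] v=[-4.7627]
Step 6: x=[-1.1468] v=[-2.4109]
Step 7: x=[-1.0370] v=[0.4394]
First v>=0 after going negative at step 7, time=1.7500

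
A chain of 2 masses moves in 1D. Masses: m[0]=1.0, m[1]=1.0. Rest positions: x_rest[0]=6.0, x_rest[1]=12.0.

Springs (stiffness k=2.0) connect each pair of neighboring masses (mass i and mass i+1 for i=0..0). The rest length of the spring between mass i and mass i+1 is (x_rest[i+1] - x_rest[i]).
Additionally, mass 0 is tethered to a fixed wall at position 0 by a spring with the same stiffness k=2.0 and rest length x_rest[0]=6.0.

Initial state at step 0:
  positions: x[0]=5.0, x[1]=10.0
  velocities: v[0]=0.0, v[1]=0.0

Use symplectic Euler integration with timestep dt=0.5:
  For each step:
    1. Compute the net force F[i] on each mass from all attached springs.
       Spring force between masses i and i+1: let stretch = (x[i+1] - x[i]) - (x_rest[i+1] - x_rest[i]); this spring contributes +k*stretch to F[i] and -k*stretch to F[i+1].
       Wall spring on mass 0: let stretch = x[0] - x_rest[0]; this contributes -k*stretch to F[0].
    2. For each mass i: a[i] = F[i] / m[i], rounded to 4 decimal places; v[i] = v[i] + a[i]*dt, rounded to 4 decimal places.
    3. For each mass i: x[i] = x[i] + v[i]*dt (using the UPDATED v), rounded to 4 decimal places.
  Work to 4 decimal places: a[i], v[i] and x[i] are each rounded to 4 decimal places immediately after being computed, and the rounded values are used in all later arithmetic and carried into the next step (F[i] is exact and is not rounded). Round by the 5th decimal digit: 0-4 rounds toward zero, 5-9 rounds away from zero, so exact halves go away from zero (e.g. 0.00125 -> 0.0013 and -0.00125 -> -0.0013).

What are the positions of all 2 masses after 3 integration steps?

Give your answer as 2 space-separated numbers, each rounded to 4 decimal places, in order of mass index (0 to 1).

Answer: 5.8750 12.0000

Derivation:
Step 0: x=[5.0000 10.0000] v=[0.0000 0.0000]
Step 1: x=[5.0000 10.5000] v=[0.0000 1.0000]
Step 2: x=[5.2500 11.2500] v=[0.5000 1.5000]
Step 3: x=[5.8750 12.0000] v=[1.2500 1.5000]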